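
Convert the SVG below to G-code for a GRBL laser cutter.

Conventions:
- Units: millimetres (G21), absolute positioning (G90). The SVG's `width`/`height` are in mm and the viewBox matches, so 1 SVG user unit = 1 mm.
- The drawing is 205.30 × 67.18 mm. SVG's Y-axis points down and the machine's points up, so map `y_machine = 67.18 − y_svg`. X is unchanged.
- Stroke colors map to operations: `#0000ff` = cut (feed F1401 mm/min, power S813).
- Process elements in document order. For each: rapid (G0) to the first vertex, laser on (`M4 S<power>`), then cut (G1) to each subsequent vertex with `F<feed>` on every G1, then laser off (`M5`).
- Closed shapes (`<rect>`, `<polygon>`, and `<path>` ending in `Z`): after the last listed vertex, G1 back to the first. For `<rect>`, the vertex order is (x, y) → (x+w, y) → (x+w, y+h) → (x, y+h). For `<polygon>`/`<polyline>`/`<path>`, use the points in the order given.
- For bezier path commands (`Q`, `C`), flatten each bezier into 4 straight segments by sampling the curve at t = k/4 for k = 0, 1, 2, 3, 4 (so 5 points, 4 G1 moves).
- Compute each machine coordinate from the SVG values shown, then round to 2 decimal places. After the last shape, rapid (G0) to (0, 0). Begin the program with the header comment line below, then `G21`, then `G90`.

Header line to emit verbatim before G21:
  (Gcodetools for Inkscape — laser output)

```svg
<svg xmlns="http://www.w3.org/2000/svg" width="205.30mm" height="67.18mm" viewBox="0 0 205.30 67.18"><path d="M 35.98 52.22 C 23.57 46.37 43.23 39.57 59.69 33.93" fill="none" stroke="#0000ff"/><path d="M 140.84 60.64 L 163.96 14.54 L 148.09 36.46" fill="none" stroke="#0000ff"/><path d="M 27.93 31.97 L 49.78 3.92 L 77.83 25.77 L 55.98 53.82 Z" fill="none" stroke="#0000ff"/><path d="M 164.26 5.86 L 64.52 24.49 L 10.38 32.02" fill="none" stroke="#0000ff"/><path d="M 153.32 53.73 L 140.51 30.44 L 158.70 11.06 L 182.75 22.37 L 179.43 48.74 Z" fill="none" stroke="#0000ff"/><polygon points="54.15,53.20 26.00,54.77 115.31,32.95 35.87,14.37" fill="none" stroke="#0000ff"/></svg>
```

1 u = 1 mm; y_m = 67.18 − y.

[1] `<path>` cubic bezier, #0000ff→cut S813 F1401: (35.98,14.96) → (32.13,19.49) → (37.01,24.18) → (47.30,28.84) → (59.69,33.25)

[2] `<path>` open polyline, #0000ff→cut S813 F1401: (140.84,6.54) → (163.96,52.64) → (148.09,30.72)

[3] `<path>` regular polygon, #0000ff→cut S813 F1401: (27.93,35.21) → (49.78,63.26) → (77.83,41.41) → (55.98,13.36) → (27.93,35.21) (closed)

[4] `<path>` open polyline, #0000ff→cut S813 F1401: (164.26,61.32) → (64.52,42.69) → (10.38,35.16)

[5] `<path>` regular polygon, #0000ff→cut S813 F1401: (153.32,13.45) → (140.51,36.74) → (158.70,56.12) → (182.75,44.81) → (179.43,18.44) → (153.32,13.45) (closed)

[6] `<polygon>` closed polygon, #0000ff→cut S813 F1401: (54.15,13.98) → (26.00,12.41) → (115.31,34.23) → (35.87,52.81) → (54.15,13.98) (closed)

(Gcodetools for Inkscape — laser output)
G21
G90
G0 X35.98 Y14.96
M4 S813
G1 X32.13 Y19.49 F1401
G1 X37.01 Y24.18 F1401
G1 X47.30 Y28.84 F1401
G1 X59.69 Y33.25 F1401
M5
G0 X140.84 Y6.54
M4 S813
G1 X163.96 Y52.64 F1401
G1 X148.09 Y30.72 F1401
M5
G0 X27.93 Y35.21
M4 S813
G1 X49.78 Y63.26 F1401
G1 X77.83 Y41.41 F1401
G1 X55.98 Y13.36 F1401
G1 X27.93 Y35.21 F1401
M5
G0 X164.26 Y61.32
M4 S813
G1 X64.52 Y42.69 F1401
G1 X10.38 Y35.16 F1401
M5
G0 X153.32 Y13.45
M4 S813
G1 X140.51 Y36.74 F1401
G1 X158.70 Y56.12 F1401
G1 X182.75 Y44.81 F1401
G1 X179.43 Y18.44 F1401
G1 X153.32 Y13.45 F1401
M5
G0 X54.15 Y13.98
M4 S813
G1 X26.00 Y12.41 F1401
G1 X115.31 Y34.23 F1401
G1 X35.87 Y52.81 F1401
G1 X54.15 Y13.98 F1401
M5
G0 X0.00 Y0.00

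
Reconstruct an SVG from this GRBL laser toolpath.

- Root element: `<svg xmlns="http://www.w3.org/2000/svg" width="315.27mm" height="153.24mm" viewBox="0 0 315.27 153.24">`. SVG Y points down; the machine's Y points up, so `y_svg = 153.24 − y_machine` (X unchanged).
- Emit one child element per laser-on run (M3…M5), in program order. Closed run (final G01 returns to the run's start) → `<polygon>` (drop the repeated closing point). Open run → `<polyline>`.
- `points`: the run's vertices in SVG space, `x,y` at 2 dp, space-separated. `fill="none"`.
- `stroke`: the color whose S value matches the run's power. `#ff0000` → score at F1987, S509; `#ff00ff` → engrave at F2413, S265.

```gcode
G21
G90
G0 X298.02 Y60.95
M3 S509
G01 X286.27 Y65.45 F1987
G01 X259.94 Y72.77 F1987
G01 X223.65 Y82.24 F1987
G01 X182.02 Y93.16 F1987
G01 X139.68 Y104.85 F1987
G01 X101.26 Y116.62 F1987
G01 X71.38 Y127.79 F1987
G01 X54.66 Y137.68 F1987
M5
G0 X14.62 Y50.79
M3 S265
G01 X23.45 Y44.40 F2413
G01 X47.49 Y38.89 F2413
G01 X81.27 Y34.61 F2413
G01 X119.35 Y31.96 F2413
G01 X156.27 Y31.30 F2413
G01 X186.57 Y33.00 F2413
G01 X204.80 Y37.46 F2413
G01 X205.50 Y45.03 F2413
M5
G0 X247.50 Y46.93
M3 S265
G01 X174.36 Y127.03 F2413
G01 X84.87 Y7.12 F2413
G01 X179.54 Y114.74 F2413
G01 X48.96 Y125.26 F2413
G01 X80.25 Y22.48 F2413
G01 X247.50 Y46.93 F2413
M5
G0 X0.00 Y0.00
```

<svg xmlns="http://www.w3.org/2000/svg" width="315.27mm" height="153.24mm" viewBox="0 0 315.27 153.24">
  <polyline points="298.02,92.29 286.27,87.79 259.94,80.47 223.65,71.00 182.02,60.08 139.68,48.39 101.26,36.62 71.38,25.45 54.66,15.56" fill="none" stroke="#ff0000"/>
  <polyline points="14.62,102.45 23.45,108.84 47.49,114.35 81.27,118.63 119.35,121.28 156.27,121.94 186.57,120.24 204.80,115.78 205.50,108.21" fill="none" stroke="#ff00ff"/>
  <polygon points="247.50,106.31 174.36,26.21 84.87,146.12 179.54,38.50 48.96,27.98 80.25,130.76" fill="none" stroke="#ff00ff"/>
</svg>

Each laser-on run becomes one SVG element. Flip Y back into SVG space with y_svg = 153.24 − y_machine.

Run 1: the run's S509 means `#ff0000` (score). The run is open, so emit a `<polyline>` with points (Y-flipped): 298.02,92.29 286.27,87.79 259.94,80.47 223.65,71.00 182.02,60.08 139.68,48.39 101.26,36.62 71.38,25.45 54.66,15.56.

Run 2: the run's S265 means `#ff00ff` (engrave). The run is open, so emit a `<polyline>` with points (Y-flipped): 14.62,102.45 23.45,108.84 47.49,114.35 81.27,118.63 119.35,121.28 156.27,121.94 186.57,120.24 204.80,115.78 205.50,108.21.

Run 3: S265 ⇒ engrave layer `#ff00ff`. The run returns to its start, so emit a `<polygon>` with points (Y-flipped): 247.50,106.31 174.36,26.21 84.87,146.12 179.54,38.50 48.96,27.98 80.25,130.76.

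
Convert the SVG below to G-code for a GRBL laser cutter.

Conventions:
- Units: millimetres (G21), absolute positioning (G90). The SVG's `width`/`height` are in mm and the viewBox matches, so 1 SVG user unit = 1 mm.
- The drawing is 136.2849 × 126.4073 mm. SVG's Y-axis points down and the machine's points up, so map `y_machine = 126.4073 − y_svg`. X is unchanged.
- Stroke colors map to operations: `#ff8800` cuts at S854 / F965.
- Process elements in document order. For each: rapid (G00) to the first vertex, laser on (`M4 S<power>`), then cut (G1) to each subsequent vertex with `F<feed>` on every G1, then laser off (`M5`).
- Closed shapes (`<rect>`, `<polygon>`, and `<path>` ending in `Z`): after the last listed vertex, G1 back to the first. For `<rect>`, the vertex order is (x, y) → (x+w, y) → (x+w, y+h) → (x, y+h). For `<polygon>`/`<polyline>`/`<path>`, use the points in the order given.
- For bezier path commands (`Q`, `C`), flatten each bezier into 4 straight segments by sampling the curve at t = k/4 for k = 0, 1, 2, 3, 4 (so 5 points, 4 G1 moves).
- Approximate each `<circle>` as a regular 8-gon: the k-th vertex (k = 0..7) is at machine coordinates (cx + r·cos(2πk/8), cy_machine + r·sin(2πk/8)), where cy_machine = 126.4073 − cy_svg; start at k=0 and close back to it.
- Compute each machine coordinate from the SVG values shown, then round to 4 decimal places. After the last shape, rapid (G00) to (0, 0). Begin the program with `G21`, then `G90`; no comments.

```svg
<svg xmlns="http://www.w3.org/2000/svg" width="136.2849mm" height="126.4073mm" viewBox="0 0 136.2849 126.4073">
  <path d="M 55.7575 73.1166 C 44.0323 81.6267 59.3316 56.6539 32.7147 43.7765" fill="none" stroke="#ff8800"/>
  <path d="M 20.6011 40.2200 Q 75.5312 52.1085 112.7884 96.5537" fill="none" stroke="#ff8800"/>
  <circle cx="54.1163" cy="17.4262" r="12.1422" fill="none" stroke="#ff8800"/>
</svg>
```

1 u = 1 mm; y_m = 126.4073 − y.

[1] `<path>` cubic bezier, #ff8800→cut S854 F965: (55.7575,53.2907) → (50.9535,52.4740) → (49.8205,59.9404) → (45.8953,71.4170) → (32.7147,82.6308)

[2] `<path>` quadratic bezier, #ff8800→cut S854 F965: (20.6011,86.1873) → (46.9616,78.2083) → (71.1130,66.1596) → (93.0552,50.0414) → (112.7884,29.8536)

[3] `<circle>` circle, #ff8800→cut S854 F965: (66.2585,108.9811) → (62.7021,117.5669) → (54.1163,121.1233) → (45.5305,117.5669) → (41.9741,108.9811) → (45.5305,100.3953) → (54.1163,96.8389) → (62.7021,100.3953) → (66.2585,108.9811) (closed)

G21
G90
G00 X55.7575 Y53.2907
M4 S854
G1 X50.9535 Y52.4740 F965
G1 X49.8205 Y59.9404 F965
G1 X45.8953 Y71.4170 F965
G1 X32.7147 Y82.6308 F965
M5
G00 X20.6011 Y86.1873
M4 S854
G1 X46.9616 Y78.2083 F965
G1 X71.1130 Y66.1596 F965
G1 X93.0552 Y50.0414 F965
G1 X112.7884 Y29.8536 F965
M5
G00 X66.2585 Y108.9811
M4 S854
G1 X62.7021 Y117.5669 F965
G1 X54.1163 Y121.1233 F965
G1 X45.5305 Y117.5669 F965
G1 X41.9741 Y108.9811 F965
G1 X45.5305 Y100.3953 F965
G1 X54.1163 Y96.8389 F965
G1 X62.7021 Y100.3953 F965
G1 X66.2585 Y108.9811 F965
M5
G00 X0.0000 Y0.0000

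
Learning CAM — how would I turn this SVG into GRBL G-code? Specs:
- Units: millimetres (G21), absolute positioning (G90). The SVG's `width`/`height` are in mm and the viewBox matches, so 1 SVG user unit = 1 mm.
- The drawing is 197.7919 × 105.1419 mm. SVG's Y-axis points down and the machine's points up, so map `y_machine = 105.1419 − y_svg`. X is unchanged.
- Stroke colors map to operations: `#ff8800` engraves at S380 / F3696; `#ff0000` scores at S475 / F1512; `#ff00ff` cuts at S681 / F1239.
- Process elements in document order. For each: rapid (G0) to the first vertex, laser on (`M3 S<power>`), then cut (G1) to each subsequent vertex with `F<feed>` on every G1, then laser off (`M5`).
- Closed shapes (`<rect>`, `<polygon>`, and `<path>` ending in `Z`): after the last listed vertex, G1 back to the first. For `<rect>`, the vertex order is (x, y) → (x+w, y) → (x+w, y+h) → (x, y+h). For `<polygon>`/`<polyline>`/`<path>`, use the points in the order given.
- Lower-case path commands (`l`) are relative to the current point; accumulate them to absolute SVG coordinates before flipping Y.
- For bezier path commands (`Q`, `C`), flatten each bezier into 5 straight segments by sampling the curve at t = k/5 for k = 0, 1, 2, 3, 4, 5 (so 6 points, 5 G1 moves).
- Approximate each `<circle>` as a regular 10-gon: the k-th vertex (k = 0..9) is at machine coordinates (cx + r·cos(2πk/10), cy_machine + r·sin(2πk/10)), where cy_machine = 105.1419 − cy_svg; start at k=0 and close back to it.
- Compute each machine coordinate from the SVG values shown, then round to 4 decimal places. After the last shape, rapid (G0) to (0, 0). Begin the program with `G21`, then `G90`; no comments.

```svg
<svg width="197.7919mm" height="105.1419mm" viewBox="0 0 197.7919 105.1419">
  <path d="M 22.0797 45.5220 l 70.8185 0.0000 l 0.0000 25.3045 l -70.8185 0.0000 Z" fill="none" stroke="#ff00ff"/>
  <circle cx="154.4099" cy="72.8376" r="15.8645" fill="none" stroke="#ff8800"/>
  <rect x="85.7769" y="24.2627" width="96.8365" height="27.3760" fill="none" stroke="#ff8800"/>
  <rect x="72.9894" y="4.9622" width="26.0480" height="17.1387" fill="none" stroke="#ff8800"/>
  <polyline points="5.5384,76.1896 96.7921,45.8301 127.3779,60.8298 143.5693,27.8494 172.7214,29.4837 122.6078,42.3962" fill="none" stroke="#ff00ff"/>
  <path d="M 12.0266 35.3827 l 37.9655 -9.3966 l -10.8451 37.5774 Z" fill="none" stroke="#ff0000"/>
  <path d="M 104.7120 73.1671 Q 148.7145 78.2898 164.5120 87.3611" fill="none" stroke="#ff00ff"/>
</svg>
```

viewBox `0 0 197.7919 105.1419` with mm width/height → 1 unit = 1 mm. Flip: y_m = 105.1419 − y_svg.

**Shape 1** — `<path>` rectangle, stroke `#ff00ff` → cut (S681, F1239). Machine vertices: (22.0797,59.6199) → (92.8982,59.6199) → (92.8982,34.3154) → (22.0797,34.3154) → (22.0797,59.6199). Closed: final G1 returns to the first vertex.

**Shape 2** — `<circle>` circle, stroke `#ff8800` → engrave (S380, F3696). Machine vertices: (170.2744,32.3043) → (167.2446,41.6292) → (159.3123,47.3923) → (149.5075,47.3923) → (141.5752,41.6292) → (138.5454,32.3043) → (141.5752,22.9794) → (149.5075,17.2163) → (159.3123,17.2163) → (167.2446,22.9794) → (170.2744,32.3043). Closed: final G1 returns to the first vertex.

**Shape 3** — `<rect>` rectangle, stroke `#ff8800` → engrave (S380, F3696). Machine vertices: (85.7769,80.8792) → (182.6134,80.8792) → (182.6134,53.5032) → (85.7769,53.5032) → (85.7769,80.8792). Closed: final G1 returns to the first vertex.

**Shape 4** — `<rect>` rectangle, stroke `#ff8800` → engrave (S380, F3696). Machine vertices: (72.9894,100.1797) → (99.0374,100.1797) → (99.0374,83.0410) → (72.9894,83.0410) → (72.9894,100.1797). Closed: final G1 returns to the first vertex.

**Shape 5** — `<polyline>` open polyline, stroke `#ff00ff` → cut (S681, F1239). Machine vertices: (5.5384,28.9523) → (96.7921,59.3118) → (127.3779,44.3121) → (143.5693,77.2925) → (172.7214,75.6582) → (122.6078,62.7457). Open path.

**Shape 6** — `<path>` regular polygon, stroke `#ff0000` → score (S475, F1512). Machine vertices: (12.0266,69.7592) → (49.9921,79.1558) → (39.1470,41.5784) → (12.0266,69.7592). Closed: final G1 returns to the first vertex.

**Shape 7** — `<path>` quadratic bezier, stroke `#ff00ff` → cut (S681, F1239). Control points (SVG): P0=(104.7120,73.1671), P1=(148.7145,78.2898), P2=(164.5120,87.3611); sampled at t=k/5. Machine vertices: (104.7120,31.9748) → (121.1848,29.7678) → (135.4012,27.2449) → (147.3612,24.4061) → (157.0648,21.2514) → (164.5120,17.7808). Open path.

G21
G90
G0 X22.0797 Y59.6199
M3 S681
G1 X92.8982 Y59.6199 F1239
G1 X92.8982 Y34.3154 F1239
G1 X22.0797 Y34.3154 F1239
G1 X22.0797 Y59.6199 F1239
M5
G0 X170.2744 Y32.3043
M3 S380
G1 X167.2446 Y41.6292 F3696
G1 X159.3123 Y47.3923 F3696
G1 X149.5075 Y47.3923 F3696
G1 X141.5752 Y41.6292 F3696
G1 X138.5454 Y32.3043 F3696
G1 X141.5752 Y22.9794 F3696
G1 X149.5075 Y17.2163 F3696
G1 X159.3123 Y17.2163 F3696
G1 X167.2446 Y22.9794 F3696
G1 X170.2744 Y32.3043 F3696
M5
G0 X85.7769 Y80.8792
M3 S380
G1 X182.6134 Y80.8792 F3696
G1 X182.6134 Y53.5032 F3696
G1 X85.7769 Y53.5032 F3696
G1 X85.7769 Y80.8792 F3696
M5
G0 X72.9894 Y100.1797
M3 S380
G1 X99.0374 Y100.1797 F3696
G1 X99.0374 Y83.0410 F3696
G1 X72.9894 Y83.0410 F3696
G1 X72.9894 Y100.1797 F3696
M5
G0 X5.5384 Y28.9523
M3 S681
G1 X96.7921 Y59.3118 F1239
G1 X127.3779 Y44.3121 F1239
G1 X143.5693 Y77.2925 F1239
G1 X172.7214 Y75.6582 F1239
G1 X122.6078 Y62.7457 F1239
M5
G0 X12.0266 Y69.7592
M3 S475
G1 X49.9921 Y79.1558 F1512
G1 X39.1470 Y41.5784 F1512
G1 X12.0266 Y69.7592 F1512
M5
G0 X104.7120 Y31.9748
M3 S681
G1 X121.1848 Y29.7678 F1239
G1 X135.4012 Y27.2449 F1239
G1 X147.3612 Y24.4061 F1239
G1 X157.0648 Y21.2514 F1239
G1 X164.5120 Y17.7808 F1239
M5
G0 X0.0000 Y0.0000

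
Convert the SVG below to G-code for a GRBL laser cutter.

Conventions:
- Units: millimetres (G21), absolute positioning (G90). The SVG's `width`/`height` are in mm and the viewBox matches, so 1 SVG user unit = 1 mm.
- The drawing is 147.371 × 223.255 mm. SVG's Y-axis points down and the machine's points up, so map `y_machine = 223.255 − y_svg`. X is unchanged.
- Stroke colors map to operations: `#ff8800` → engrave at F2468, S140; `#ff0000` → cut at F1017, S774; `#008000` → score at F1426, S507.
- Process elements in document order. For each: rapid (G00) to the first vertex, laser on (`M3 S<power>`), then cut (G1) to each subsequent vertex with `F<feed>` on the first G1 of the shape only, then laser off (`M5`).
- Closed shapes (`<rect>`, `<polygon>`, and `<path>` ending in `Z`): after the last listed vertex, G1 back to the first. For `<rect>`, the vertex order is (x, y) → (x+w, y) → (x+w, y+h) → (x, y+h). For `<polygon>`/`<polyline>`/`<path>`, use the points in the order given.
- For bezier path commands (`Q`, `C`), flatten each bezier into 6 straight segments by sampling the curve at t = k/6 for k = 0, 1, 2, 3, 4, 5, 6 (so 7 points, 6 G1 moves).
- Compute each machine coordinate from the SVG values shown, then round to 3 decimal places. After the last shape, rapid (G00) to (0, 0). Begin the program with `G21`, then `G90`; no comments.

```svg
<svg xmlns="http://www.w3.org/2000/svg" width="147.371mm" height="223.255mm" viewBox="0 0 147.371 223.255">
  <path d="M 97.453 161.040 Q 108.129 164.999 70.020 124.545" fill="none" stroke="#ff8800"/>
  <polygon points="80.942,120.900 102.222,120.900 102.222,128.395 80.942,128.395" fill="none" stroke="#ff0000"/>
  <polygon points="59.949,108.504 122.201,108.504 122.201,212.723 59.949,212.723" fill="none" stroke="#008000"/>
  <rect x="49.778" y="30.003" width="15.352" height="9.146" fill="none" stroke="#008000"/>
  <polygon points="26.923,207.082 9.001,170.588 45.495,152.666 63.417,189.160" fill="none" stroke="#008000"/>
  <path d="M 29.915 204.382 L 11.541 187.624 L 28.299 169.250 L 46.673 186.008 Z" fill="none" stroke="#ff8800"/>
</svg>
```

viewBox `0 0 147.371 223.255` with mm width/height → 1 unit = 1 mm. Flip: y_m = 223.255 − y_svg.

**Shape 1** — `<path>` quadratic bezier, stroke `#ff8800` → engrave (S140, F2468). Control points (SVG): P0=(97.453,161.040), P1=(108.129,164.999), P2=(70.020,124.545); sampled at t=k/6. Machine vertices: (97.453,62.215) → (99.657,62.129) → (99.150,64.510) → (95.933,69.359) → (90.005,76.675) → (81.368,86.459) → (70.020,98.710). Open path.

**Shape 2** — `<polygon>` rectangle, stroke `#ff0000` → cut (S774, F1017). Machine vertices: (80.942,102.355) → (102.222,102.355) → (102.222,94.860) → (80.942,94.860) → (80.942,102.355). Closed: final G1 returns to the first vertex.

**Shape 3** — `<polygon>` rectangle, stroke `#008000` → score (S507, F1426). Machine vertices: (59.949,114.751) → (122.201,114.751) → (122.201,10.532) → (59.949,10.532) → (59.949,114.751). Closed: final G1 returns to the first vertex.

**Shape 4** — `<rect>` rectangle, stroke `#008000` → score (S507, F1426). Machine vertices: (49.778,193.252) → (65.130,193.252) → (65.130,184.106) → (49.778,184.106) → (49.778,193.252). Closed: final G1 returns to the first vertex.

**Shape 5** — `<polygon>` regular polygon, stroke `#008000` → score (S507, F1426). Machine vertices: (26.923,16.173) → (9.001,52.667) → (45.495,70.589) → (63.417,34.095) → (26.923,16.173). Closed: final G1 returns to the first vertex.

**Shape 6** — `<path>` regular polygon, stroke `#ff8800` → engrave (S140, F2468). Machine vertices: (29.915,18.873) → (11.541,35.631) → (28.299,54.005) → (46.673,37.247) → (29.915,18.873). Closed: final G1 returns to the first vertex.

G21
G90
G00 X97.453 Y62.215
M3 S140
G1 X99.657 Y62.129 F2468
G1 X99.150 Y64.510
G1 X95.933 Y69.359
G1 X90.005 Y76.675
G1 X81.368 Y86.459
G1 X70.020 Y98.710
M5
G00 X80.942 Y102.355
M3 S774
G1 X102.222 Y102.355 F1017
G1 X102.222 Y94.860
G1 X80.942 Y94.860
G1 X80.942 Y102.355
M5
G00 X59.949 Y114.751
M3 S507
G1 X122.201 Y114.751 F1426
G1 X122.201 Y10.532
G1 X59.949 Y10.532
G1 X59.949 Y114.751
M5
G00 X49.778 Y193.252
M3 S507
G1 X65.130 Y193.252 F1426
G1 X65.130 Y184.106
G1 X49.778 Y184.106
G1 X49.778 Y193.252
M5
G00 X26.923 Y16.173
M3 S507
G1 X9.001 Y52.667 F1426
G1 X45.495 Y70.589
G1 X63.417 Y34.095
G1 X26.923 Y16.173
M5
G00 X29.915 Y18.873
M3 S140
G1 X11.541 Y35.631 F2468
G1 X28.299 Y54.005
G1 X46.673 Y37.247
G1 X29.915 Y18.873
M5
G00 X0.000 Y0.000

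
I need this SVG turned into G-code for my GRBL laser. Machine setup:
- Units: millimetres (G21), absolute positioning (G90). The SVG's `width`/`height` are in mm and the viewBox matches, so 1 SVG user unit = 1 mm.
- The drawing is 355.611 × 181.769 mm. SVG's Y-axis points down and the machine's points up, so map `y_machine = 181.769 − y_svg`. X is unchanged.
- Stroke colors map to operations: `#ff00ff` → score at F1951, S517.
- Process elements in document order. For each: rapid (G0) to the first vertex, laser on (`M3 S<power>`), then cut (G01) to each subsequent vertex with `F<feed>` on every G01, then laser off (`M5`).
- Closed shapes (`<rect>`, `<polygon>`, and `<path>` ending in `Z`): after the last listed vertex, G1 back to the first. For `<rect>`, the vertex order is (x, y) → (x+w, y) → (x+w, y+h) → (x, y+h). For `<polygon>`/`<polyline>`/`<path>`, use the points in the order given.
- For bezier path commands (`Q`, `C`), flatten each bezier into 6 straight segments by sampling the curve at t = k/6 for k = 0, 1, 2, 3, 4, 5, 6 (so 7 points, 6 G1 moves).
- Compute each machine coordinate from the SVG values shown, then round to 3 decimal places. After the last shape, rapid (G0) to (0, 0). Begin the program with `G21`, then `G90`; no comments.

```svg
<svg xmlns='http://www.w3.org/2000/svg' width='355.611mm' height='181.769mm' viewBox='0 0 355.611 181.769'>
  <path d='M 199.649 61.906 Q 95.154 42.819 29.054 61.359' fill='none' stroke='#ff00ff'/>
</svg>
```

1 u = 1 mm; y_m = 181.769 − y.

[1] `<path>` quadratic bezier, #ff00ff→score S517 F1951: (199.649,119.863) → (165.884,125.180) → (134.252,128.407) → (104.753,129.543) → (77.387,128.589) → (52.154,125.545) → (29.054,120.410)

G21
G90
G0 X199.649 Y119.863
M3 S517
G01 X165.884 Y125.180 F1951
G01 X134.252 Y128.407 F1951
G01 X104.753 Y129.543 F1951
G01 X77.387 Y128.589 F1951
G01 X52.154 Y125.545 F1951
G01 X29.054 Y120.410 F1951
M5
G0 X0.000 Y0.000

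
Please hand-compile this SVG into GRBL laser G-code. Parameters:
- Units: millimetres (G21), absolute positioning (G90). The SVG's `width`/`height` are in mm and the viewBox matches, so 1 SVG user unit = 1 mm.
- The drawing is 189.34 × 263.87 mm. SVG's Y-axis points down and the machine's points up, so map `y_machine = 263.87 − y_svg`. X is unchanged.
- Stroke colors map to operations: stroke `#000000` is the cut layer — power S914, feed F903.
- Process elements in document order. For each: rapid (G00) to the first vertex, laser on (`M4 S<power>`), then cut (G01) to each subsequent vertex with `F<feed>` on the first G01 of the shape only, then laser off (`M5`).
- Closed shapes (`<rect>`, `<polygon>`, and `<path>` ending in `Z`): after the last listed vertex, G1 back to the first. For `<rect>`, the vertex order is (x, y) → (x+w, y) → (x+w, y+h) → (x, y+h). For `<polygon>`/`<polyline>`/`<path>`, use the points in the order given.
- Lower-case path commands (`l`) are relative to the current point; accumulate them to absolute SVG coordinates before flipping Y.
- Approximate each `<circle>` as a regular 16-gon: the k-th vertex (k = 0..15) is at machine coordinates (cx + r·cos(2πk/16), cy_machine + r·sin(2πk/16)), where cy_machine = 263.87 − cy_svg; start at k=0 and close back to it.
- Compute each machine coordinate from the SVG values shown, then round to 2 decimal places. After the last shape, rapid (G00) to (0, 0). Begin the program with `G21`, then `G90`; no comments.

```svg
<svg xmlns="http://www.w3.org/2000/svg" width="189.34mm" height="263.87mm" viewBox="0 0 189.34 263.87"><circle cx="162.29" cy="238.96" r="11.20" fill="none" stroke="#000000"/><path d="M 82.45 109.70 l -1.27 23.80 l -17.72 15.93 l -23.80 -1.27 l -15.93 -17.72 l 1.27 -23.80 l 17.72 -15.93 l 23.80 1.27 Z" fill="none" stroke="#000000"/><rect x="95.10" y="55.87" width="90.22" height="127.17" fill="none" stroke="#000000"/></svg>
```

G21
G90
G00 X173.49 Y24.91
M4 S914
G01 X172.64 Y29.20 F903
G01 X170.21 Y32.83
G01 X166.58 Y35.26
G01 X162.29 Y36.11
G01 X158.00 Y35.26
G01 X154.37 Y32.83
G01 X151.94 Y29.20
G01 X151.09 Y24.91
G01 X151.94 Y20.62
G01 X154.37 Y16.99
G01 X158.00 Y14.56
G01 X162.29 Y13.71
G01 X166.58 Y14.56
G01 X170.21 Y16.99
G01 X172.64 Y20.62
G01 X173.49 Y24.91
M5
G00 X82.45 Y154.17
M4 S914
G01 X81.18 Y130.37 F903
G01 X63.46 Y114.44
G01 X39.66 Y115.71
G01 X23.73 Y133.43
G01 X25.00 Y157.23
G01 X42.72 Y173.16
G01 X66.52 Y171.89
G01 X82.45 Y154.17
M5
G00 X95.10 Y208.00
M4 S914
G01 X185.32 Y208.00 F903
G01 X185.32 Y80.83
G01 X95.10 Y80.83
G01 X95.10 Y208.00
M5
G00 X0.00 Y0.00

1 u = 1 mm; y_m = 263.87 − y.

[1] `<circle>` circle, #000000→cut S914 F903: (173.49,24.91) → (172.64,29.20) → (170.21,32.83) → (166.58,35.26) → (162.29,36.11) → (158.00,35.26) → (154.37,32.83) → (151.94,29.20) → (151.09,24.91) → (151.94,20.62) → (154.37,16.99) → (158.00,14.56) → (162.29,13.71) → (166.58,14.56) → (170.21,16.99) → (172.64,20.62) → (173.49,24.91) (closed)

[2] `<path>` regular polygon, #000000→cut S914 F903: (82.45,154.17) → (81.18,130.37) → (63.46,114.44) → (39.66,115.71) → (23.73,133.43) → (25.00,157.23) → (42.72,173.16) → (66.52,171.89) → (82.45,154.17) (closed)

[3] `<rect>` rectangle, #000000→cut S914 F903: (95.10,208.00) → (185.32,208.00) → (185.32,80.83) → (95.10,80.83) → (95.10,208.00) (closed)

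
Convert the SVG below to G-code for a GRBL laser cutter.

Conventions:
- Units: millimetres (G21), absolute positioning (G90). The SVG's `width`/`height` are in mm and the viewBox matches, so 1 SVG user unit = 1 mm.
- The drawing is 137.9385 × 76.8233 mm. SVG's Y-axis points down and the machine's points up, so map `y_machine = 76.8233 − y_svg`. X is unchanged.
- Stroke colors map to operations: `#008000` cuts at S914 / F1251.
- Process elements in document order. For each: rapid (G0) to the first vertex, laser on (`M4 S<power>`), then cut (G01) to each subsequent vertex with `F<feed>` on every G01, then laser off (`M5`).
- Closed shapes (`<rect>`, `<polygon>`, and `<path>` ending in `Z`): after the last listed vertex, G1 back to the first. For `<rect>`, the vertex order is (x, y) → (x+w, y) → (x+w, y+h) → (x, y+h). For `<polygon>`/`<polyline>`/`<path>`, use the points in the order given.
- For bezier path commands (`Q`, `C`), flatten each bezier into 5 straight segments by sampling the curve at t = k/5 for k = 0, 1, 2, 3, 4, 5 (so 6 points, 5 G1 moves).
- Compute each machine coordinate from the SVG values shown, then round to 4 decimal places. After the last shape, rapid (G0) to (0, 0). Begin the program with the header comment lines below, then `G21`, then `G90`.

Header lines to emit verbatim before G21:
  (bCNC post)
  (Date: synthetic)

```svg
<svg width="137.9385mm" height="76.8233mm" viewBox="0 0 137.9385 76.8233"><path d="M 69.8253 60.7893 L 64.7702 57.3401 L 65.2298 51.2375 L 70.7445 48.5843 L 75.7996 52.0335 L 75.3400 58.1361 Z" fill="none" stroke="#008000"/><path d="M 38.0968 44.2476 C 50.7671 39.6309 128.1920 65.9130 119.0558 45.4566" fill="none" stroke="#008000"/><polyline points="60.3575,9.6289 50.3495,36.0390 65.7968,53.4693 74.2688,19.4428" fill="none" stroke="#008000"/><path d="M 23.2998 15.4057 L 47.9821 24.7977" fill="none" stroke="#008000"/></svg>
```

viewBox `0 0 137.9385 76.8233` with mm width/height → 1 unit = 1 mm. Flip: y_m = 76.8233 − y_svg.

**Shape 1** — `<path>` regular polygon, stroke `#008000` → cut (S914, F1251). Machine vertices: (69.8253,16.0340) → (64.7702,19.4832) → (65.2298,25.5858) → (70.7445,28.2390) → (75.7996,24.7898) → (75.3400,18.6872) → (69.8253,16.0340). Closed: final G1 returns to the first vertex.

**Shape 2** — `<path>` cubic bezier, stroke `#008000` → cut (S914, F1251). Control points (SVG): P0=(38.0968,44.2476), P1=(50.7671,39.6309), P2=(128.1920,65.9130), P3=(119.0558,45.4566); sampled at t=k/5. Machine vertices: (38.0968,32.5757) → (52.2590,32.2590) → (74.6992,28.2531) → (98.1541,24.2847) → (115.3607,24.0804) → (119.0558,31.3667). Open path.

**Shape 3** — `<polyline>` open polyline, stroke `#008000` → cut (S914, F1251). Machine vertices: (60.3575,67.1944) → (50.3495,40.7843) → (65.7968,23.3540) → (74.2688,57.3805). Open path.

**Shape 4** — `<path>` line segment, stroke `#008000` → cut (S914, F1251). Machine vertices: (23.2998,61.4176) → (47.9821,52.0256). Open path.

(bCNC post)
(Date: synthetic)
G21
G90
G0 X69.8253 Y16.0340
M4 S914
G01 X64.7702 Y19.4832 F1251
G01 X65.2298 Y25.5858 F1251
G01 X70.7445 Y28.2390 F1251
G01 X75.7996 Y24.7898 F1251
G01 X75.3400 Y18.6872 F1251
G01 X69.8253 Y16.0340 F1251
M5
G0 X38.0968 Y32.5757
M4 S914
G01 X52.2590 Y32.2590 F1251
G01 X74.6992 Y28.2531 F1251
G01 X98.1541 Y24.2847 F1251
G01 X115.3607 Y24.0804 F1251
G01 X119.0558 Y31.3667 F1251
M5
G0 X60.3575 Y67.1944
M4 S914
G01 X50.3495 Y40.7843 F1251
G01 X65.7968 Y23.3540 F1251
G01 X74.2688 Y57.3805 F1251
M5
G0 X23.2998 Y61.4176
M4 S914
G01 X47.9821 Y52.0256 F1251
M5
G0 X0.0000 Y0.0000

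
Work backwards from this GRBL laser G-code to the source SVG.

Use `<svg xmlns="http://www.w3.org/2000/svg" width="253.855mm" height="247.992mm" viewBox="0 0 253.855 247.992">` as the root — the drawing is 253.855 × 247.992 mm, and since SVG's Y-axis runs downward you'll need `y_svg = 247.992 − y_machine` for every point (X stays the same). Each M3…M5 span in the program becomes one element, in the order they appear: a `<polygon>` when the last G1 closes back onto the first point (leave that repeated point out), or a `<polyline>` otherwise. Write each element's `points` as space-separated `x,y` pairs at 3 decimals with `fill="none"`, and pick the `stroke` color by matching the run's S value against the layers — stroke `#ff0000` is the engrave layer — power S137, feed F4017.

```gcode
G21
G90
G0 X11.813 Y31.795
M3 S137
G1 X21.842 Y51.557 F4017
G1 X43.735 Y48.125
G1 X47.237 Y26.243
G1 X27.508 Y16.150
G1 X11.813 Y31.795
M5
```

Each laser-on run becomes one SVG element. Flip Y back into SVG space with y_svg = 247.992 − y_machine. Every run uses S137, so all elements get stroke `#ff0000` (engrave).

Run 1: The run returns to its start, so emit a `<polygon>` with points (Y-flipped): 11.813,216.197 21.842,196.435 43.735,199.867 47.237,221.749 27.508,231.842.

<svg xmlns="http://www.w3.org/2000/svg" width="253.855mm" height="247.992mm" viewBox="0 0 253.855 247.992">
  <polygon points="11.813,216.197 21.842,196.435 43.735,199.867 47.237,221.749 27.508,231.842" fill="none" stroke="#ff0000"/>
</svg>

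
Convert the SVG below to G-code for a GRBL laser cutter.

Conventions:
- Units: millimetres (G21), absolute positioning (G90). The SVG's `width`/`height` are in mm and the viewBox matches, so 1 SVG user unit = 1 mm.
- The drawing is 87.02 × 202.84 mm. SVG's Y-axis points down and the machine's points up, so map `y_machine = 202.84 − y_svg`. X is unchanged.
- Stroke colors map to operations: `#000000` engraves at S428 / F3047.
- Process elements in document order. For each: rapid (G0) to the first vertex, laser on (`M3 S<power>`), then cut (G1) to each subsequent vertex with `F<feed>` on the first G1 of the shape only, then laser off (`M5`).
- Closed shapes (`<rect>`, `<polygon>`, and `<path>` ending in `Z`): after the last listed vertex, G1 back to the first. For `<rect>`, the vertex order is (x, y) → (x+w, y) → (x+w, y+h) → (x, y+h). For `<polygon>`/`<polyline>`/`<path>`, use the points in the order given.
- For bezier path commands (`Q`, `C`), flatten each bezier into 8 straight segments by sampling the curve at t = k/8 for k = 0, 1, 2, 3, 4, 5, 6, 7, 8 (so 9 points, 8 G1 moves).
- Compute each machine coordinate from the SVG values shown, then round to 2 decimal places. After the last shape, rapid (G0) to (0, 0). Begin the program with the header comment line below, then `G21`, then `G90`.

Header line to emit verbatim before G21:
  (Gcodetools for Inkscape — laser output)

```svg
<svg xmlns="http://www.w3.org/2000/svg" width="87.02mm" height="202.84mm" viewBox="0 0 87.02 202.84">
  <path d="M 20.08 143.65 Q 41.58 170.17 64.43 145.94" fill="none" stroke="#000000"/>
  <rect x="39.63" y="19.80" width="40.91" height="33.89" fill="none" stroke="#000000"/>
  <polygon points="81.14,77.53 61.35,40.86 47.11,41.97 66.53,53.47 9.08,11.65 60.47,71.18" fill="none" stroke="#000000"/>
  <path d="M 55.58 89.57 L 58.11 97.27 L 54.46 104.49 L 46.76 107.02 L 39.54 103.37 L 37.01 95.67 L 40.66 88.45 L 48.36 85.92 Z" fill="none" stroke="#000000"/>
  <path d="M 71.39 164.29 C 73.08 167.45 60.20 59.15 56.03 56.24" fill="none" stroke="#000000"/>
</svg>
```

(Gcodetools for Inkscape — laser output)
G21
G90
G0 X20.08 Y59.19
M3 S428
G1 X25.48 Y53.35 F3047
G1 X30.91 Y49.10
G1 X36.39 Y46.44
G1 X41.92 Y45.36
G1 X47.48 Y45.86
G1 X53.09 Y47.96
G1 X58.74 Y51.64
G1 X64.43 Y56.90
M5
G0 X39.63 Y183.04
M3 S428
G1 X80.54 Y183.04 F3047
G1 X80.54 Y149.15
G1 X39.63 Y149.15
G1 X39.63 Y183.04
M5
G0 X81.14 Y125.31
M3 S428
G1 X61.35 Y161.98 F3047
G1 X47.11 Y160.87
G1 X66.53 Y149.37
G1 X9.08 Y191.19
G1 X60.47 Y131.66
G1 X81.14 Y125.31
M5
G0 X55.58 Y113.27
M3 S428
G1 X58.11 Y105.57 F3047
G1 X54.46 Y98.35
G1 X46.76 Y95.82
G1 X39.54 Y99.47
G1 X37.01 Y107.17
G1 X40.66 Y114.39
G1 X48.36 Y116.92
G1 X55.58 Y113.27
M5
G0 X71.39 Y38.55
M3 S428
G1 X71.39 Y42.17 F3047
G1 X70.29 Y53.69
G1 X68.37 Y70.58
G1 X65.91 Y90.30
G1 X63.17 Y110.30
G1 X60.43 Y128.05
G1 X57.96 Y140.99
G1 X56.03 Y146.60
M5
G0 X0.00 Y0.00

1 u = 1 mm; y_m = 202.84 − y.

[1] `<path>` quadratic bezier, #000000→engrave S428 F3047: (20.08,59.19) → (25.48,53.35) → (30.91,49.10) → (36.39,46.44) → (41.92,45.36) → (47.48,45.86) → (53.09,47.96) → (58.74,51.64) → (64.43,56.90)

[2] `<rect>` rectangle, #000000→engrave S428 F3047: (39.63,183.04) → (80.54,183.04) → (80.54,149.15) → (39.63,149.15) → (39.63,183.04) (closed)

[3] `<polygon>` closed polygon, #000000→engrave S428 F3047: (81.14,125.31) → (61.35,161.98) → (47.11,160.87) → (66.53,149.37) → (9.08,191.19) → (60.47,131.66) → (81.14,125.31) (closed)

[4] `<path>` regular polygon, #000000→engrave S428 F3047: (55.58,113.27) → (58.11,105.57) → (54.46,98.35) → (46.76,95.82) → (39.54,99.47) → (37.01,107.17) → (40.66,114.39) → (48.36,116.92) → (55.58,113.27) (closed)

[5] `<path>` cubic bezier, #000000→engrave S428 F3047: (71.39,38.55) → (71.39,42.17) → (70.29,53.69) → (68.37,70.58) → (65.91,90.30) → (63.17,110.30) → (60.43,128.05) → (57.96,140.99) → (56.03,146.60)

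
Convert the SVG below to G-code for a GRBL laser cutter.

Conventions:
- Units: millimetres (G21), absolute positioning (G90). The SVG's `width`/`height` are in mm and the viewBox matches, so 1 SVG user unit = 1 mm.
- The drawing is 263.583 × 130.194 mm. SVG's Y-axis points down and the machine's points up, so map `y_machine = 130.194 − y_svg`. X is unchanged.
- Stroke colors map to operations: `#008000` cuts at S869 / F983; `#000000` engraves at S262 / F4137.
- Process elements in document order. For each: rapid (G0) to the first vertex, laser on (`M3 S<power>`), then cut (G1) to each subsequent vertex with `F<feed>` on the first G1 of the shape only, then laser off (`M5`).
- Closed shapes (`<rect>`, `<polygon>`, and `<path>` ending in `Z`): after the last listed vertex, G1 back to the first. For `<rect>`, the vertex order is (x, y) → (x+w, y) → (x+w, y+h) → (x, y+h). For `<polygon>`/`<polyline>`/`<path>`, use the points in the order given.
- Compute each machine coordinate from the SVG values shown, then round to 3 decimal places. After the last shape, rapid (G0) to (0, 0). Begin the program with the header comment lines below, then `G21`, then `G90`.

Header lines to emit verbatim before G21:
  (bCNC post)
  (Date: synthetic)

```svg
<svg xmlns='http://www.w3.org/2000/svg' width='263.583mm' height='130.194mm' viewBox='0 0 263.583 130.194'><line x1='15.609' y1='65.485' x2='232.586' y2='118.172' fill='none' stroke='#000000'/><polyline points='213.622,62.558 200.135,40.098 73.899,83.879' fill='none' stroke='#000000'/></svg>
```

1 u = 1 mm; y_m = 130.194 − y.

[1] `<line>` line segment, #000000→engrave S262 F4137: (15.609,64.709) → (232.586,12.022)

[2] `<polyline>` open polyline, #000000→engrave S262 F4137: (213.622,67.636) → (200.135,90.096) → (73.899,46.315)

(bCNC post)
(Date: synthetic)
G21
G90
G0 X15.609 Y64.709
M3 S262
G1 X232.586 Y12.022 F4137
M5
G0 X213.622 Y67.636
M3 S262
G1 X200.135 Y90.096 F4137
G1 X73.899 Y46.315
M5
G0 X0.000 Y0.000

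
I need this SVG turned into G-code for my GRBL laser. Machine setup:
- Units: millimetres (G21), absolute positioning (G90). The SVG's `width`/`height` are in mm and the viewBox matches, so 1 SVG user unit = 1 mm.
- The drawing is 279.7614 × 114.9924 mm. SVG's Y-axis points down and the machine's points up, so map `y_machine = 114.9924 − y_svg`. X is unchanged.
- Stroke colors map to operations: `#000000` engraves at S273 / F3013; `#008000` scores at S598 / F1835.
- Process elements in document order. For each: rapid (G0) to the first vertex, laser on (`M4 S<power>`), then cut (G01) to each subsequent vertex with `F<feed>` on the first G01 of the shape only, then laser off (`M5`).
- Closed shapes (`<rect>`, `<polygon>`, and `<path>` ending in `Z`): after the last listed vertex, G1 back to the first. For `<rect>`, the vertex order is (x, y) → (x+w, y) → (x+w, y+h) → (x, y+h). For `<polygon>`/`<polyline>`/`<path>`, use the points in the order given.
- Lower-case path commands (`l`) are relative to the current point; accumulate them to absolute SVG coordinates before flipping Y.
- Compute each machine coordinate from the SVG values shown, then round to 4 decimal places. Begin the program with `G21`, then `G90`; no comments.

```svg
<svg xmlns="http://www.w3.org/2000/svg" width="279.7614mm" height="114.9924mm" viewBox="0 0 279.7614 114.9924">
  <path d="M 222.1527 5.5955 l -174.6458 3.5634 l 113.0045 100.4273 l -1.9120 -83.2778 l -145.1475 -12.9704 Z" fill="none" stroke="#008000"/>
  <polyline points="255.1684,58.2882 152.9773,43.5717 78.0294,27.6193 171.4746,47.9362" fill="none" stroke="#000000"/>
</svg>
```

G21
G90
G0 X222.1527 Y109.3969
M4 S598
G01 X47.5069 Y105.8335 F1835
G01 X160.5114 Y5.4062
G01 X158.5994 Y88.6840
G01 X13.4519 Y101.6544
G01 X222.1527 Y109.3969
M5
G0 X255.1684 Y56.7042
M4 S273
G01 X152.9773 Y71.4207 F3013
G01 X78.0294 Y87.3731
G01 X171.4746 Y67.0562
M5

Since the viewBox matches the mm dimensions, user units are millimetres directly. The only transform is the Y-flip y_m = 114.9924 − y_svg.

Shape 1 is a closed polygon drawn with `<path>`. Its stroke #008000 means score at S598, F1835. After flipping Y the toolpath is (222.1527,109.3969) → (47.5069,105.8335) → (160.5114,5.4062) → (158.5994,88.6840) → (13.4519,101.6544) → (222.1527,109.3969), returning to the start.

Shape 2 is a open polyline drawn with `<polyline>`. Its stroke #000000 means engrave at S273, F3013. After flipping Y the toolpath is (255.1684,56.7042) → (152.9773,71.4207) → (78.0294,87.3731) → (171.4746,67.0562).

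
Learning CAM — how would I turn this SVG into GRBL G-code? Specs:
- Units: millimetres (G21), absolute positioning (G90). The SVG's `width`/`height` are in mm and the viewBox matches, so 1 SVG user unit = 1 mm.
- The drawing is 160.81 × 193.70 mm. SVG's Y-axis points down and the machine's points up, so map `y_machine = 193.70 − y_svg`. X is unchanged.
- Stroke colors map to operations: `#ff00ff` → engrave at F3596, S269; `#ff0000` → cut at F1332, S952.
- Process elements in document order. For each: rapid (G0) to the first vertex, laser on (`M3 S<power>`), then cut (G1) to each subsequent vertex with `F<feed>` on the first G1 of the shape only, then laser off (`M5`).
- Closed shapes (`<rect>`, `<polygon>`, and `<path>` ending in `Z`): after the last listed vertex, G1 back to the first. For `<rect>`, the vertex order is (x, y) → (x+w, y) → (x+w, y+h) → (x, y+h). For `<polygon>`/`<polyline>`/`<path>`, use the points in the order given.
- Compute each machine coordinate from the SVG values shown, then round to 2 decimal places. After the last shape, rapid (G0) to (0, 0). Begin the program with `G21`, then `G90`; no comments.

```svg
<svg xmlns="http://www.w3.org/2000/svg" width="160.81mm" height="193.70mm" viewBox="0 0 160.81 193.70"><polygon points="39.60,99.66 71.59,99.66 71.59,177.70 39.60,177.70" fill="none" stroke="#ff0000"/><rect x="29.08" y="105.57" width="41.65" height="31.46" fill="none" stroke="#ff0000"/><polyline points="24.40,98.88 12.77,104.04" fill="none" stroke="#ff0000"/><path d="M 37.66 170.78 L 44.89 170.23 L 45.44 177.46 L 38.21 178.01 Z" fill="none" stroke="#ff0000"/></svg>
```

G21
G90
G0 X39.60 Y94.04
M3 S952
G1 X71.59 Y94.04 F1332
G1 X71.59 Y16.00
G1 X39.60 Y16.00
G1 X39.60 Y94.04
M5
G0 X29.08 Y88.13
M3 S952
G1 X70.73 Y88.13 F1332
G1 X70.73 Y56.67
G1 X29.08 Y56.67
G1 X29.08 Y88.13
M5
G0 X24.40 Y94.82
M3 S952
G1 X12.77 Y89.66 F1332
M5
G0 X37.66 Y22.92
M3 S952
G1 X44.89 Y23.47 F1332
G1 X45.44 Y16.24
G1 X38.21 Y15.69
G1 X37.66 Y22.92
M5
G0 X0.00 Y0.00

1 u = 1 mm; y_m = 193.70 − y.

[1] `<polygon>` rectangle, #ff0000→cut S952 F1332: (39.60,94.04) → (71.59,94.04) → (71.59,16.00) → (39.60,16.00) → (39.60,94.04) (closed)

[2] `<rect>` rectangle, #ff0000→cut S952 F1332: (29.08,88.13) → (70.73,88.13) → (70.73,56.67) → (29.08,56.67) → (29.08,88.13) (closed)

[3] `<polyline>` line segment, #ff0000→cut S952 F1332: (24.40,94.82) → (12.77,89.66)

[4] `<path>` regular polygon, #ff0000→cut S952 F1332: (37.66,22.92) → (44.89,23.47) → (45.44,16.24) → (38.21,15.69) → (37.66,22.92) (closed)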